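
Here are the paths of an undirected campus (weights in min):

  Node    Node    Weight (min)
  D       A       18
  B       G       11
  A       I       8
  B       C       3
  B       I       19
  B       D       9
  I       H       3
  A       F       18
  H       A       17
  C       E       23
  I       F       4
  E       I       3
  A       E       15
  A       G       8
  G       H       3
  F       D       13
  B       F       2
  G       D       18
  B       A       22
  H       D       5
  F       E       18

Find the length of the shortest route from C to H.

Enumerating some paths:
C - B - F - I - H: 3+2+4+3 = 12
C - B - D - H: 3+9+5 = 17
The minimum is 12 min via C - B - F - I - H.

12 min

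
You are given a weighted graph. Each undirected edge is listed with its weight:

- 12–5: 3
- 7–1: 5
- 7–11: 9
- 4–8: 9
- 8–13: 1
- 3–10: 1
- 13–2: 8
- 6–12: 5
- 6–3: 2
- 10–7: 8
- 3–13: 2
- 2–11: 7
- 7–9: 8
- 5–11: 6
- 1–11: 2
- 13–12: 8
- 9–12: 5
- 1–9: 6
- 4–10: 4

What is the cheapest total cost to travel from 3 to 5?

Compare a few routes:
3 → 13 → 2 → 11 → 5: 2+8+7+6 = 23
3 → 10 → 7 → 1 → 11 → 5: 1+8+5+2+6 = 22
3 → 13 → 12 → 5: 2+8+3 = 13
3 → 6 → 12 → 5: 2+5+3 = 10
Cheapest is 3 → 6 → 12 → 5 at 10.

10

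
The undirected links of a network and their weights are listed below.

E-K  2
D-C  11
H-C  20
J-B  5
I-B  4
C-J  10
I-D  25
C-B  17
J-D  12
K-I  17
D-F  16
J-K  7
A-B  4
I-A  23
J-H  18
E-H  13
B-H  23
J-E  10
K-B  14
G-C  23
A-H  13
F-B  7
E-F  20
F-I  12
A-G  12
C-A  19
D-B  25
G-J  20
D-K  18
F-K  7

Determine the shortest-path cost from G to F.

Shortest distances from G:
G: 0
A: 12  (via G)
B: 16  (via A)
I: 20  (via B)
J: 20  (via G)
C: 23  (via G)
F: 23  (via B)
Shortest route: G → A → B → F = 23.

23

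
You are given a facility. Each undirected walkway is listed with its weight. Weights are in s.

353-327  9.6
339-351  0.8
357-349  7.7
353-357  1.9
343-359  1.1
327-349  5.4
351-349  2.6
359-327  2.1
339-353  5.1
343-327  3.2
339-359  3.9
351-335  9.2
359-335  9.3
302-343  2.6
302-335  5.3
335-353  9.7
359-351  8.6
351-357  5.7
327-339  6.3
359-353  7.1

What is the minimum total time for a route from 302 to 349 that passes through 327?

Best 302 to 327: 302–343–327 costing 5.8
Shortest 327→349: 327–349 = 5.4
Total via 327: 5.8 + 5.4 = 11.2 s.

11.2 s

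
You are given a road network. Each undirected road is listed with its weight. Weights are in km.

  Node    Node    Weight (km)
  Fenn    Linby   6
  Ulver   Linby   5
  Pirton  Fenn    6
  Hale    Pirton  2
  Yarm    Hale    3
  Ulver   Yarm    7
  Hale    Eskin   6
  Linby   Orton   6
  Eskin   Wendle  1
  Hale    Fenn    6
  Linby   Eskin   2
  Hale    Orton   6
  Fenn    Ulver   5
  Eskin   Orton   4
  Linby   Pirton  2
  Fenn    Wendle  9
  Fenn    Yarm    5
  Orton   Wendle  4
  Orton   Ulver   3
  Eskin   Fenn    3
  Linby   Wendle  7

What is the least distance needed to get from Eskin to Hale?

Running Dijkstra from Eskin:
Eskin: 0
Wendle: 1  (via Eskin)
Linby: 2  (via Eskin)
Fenn: 3  (via Eskin)
Pirton: 4  (via Linby)
Orton: 4  (via Eskin)
Hale: 6  (via Eskin)
Shortest route: Eskin–Hale = 6 km.

6 km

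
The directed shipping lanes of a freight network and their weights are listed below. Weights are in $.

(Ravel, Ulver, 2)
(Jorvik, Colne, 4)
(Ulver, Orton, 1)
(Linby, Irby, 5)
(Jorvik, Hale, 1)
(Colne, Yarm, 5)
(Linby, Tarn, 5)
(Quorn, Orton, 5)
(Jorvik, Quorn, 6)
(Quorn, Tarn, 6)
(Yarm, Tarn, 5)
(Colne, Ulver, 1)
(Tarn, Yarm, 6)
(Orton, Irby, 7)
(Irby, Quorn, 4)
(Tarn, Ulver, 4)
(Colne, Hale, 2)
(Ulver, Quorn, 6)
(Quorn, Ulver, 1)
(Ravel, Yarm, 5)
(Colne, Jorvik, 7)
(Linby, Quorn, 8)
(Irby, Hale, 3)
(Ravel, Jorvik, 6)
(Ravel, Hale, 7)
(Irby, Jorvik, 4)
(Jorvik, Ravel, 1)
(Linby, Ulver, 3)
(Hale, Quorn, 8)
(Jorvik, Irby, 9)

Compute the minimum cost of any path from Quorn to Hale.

Shortest distances from Quorn:
Quorn: 0
Ulver: 1  (via Quorn)
Orton: 2  (via Ulver)
Tarn: 6  (via Quorn)
Irby: 9  (via Orton)
Hale: 12  (via Irby)
Shortest route: Quorn–Ulver–Orton–Irby–Hale = $12.

$12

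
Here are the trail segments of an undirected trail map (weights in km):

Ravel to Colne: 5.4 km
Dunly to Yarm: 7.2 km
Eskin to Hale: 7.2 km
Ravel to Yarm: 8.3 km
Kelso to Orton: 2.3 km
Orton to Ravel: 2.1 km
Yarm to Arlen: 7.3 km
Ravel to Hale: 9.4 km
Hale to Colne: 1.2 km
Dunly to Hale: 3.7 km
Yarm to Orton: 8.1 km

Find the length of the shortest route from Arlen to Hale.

Compare a few routes:
Arlen → Yarm → Ravel → Hale: 7.3+8.3+9.4 = 25
Arlen → Yarm → Ravel → Colne → Hale: 7.3+8.3+5.4+1.2 = 22.2
Arlen → Yarm → Dunly → Hale: 7.3+7.2+3.7 = 18.2
Arlen → Yarm → Orton → Ravel → Colne → Hale: 7.3+8.1+2.1+5.4+1.2 = 24.1
Cheapest is Arlen → Yarm → Dunly → Hale at 18.2 km.

18.2 km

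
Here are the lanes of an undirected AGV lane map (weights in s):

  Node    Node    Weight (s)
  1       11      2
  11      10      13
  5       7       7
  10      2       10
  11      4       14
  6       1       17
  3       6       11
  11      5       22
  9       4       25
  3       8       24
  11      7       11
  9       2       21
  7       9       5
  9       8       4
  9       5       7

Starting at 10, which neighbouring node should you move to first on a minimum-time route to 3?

11

Candidate routes:
10 → 11 → 7 → 5 → 9 → 8 → 3: 13+11+7+7+4+24 = 66
10 → 11 → 7 → 9 → 8 → 3: 13+11+5+4+24 = 57
10 → 11 → 1 → 6 → 3: 13+2+17+11 = 43
10 → 2 → 9 → 8 → 3: 10+21+4+24 = 59
Cheapest is 10 → 11 → 1 → 6 → 3 at 43 s.
So from 10 the first move is to 11.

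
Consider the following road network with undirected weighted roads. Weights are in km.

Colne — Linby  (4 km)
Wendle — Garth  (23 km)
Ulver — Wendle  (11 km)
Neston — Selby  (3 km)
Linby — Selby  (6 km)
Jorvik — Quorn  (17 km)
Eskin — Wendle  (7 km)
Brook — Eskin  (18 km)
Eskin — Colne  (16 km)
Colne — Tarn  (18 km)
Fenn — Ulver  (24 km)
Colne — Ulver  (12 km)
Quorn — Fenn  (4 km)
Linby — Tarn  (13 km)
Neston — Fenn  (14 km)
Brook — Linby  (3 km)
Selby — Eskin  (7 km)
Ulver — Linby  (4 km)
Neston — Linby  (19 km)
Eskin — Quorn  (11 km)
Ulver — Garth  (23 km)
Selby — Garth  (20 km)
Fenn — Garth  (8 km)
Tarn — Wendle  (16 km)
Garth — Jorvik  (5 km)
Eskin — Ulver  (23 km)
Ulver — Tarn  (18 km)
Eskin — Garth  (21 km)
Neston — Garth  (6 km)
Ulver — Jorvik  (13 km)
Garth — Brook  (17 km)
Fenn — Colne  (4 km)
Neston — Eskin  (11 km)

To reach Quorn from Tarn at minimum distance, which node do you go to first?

Compare a few routes:
Tarn - Linby - Colne - Fenn - Quorn: 13+4+4+4 = 25
Tarn - Wendle - Eskin - Quorn: 16+7+11 = 34
Tarn - Colne - Fenn - Quorn: 18+4+4 = 26
The minimum is 25 km via Tarn - Linby - Colne - Fenn - Quorn.
So from Tarn the first move is to Linby.

Linby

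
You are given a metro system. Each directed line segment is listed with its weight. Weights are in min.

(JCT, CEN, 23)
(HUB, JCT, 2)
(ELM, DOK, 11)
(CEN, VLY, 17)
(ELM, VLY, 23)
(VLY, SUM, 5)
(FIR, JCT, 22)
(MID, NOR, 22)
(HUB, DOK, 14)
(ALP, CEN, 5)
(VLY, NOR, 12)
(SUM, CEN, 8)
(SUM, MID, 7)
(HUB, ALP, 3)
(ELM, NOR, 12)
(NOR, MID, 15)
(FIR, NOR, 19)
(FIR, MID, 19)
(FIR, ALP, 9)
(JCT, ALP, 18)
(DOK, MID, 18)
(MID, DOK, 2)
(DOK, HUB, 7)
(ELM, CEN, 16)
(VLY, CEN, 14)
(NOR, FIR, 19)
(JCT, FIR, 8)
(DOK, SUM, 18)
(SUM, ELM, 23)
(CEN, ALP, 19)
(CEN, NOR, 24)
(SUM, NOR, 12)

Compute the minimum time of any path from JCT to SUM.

44 min

Shortest distances from JCT:
JCT: 0
FIR: 8  (via JCT)
ALP: 17  (via FIR)
CEN: 22  (via ALP)
NOR: 27  (via FIR)
MID: 27  (via FIR)
DOK: 29  (via MID)
HUB: 36  (via DOK)
VLY: 39  (via CEN)
SUM: 44  (via VLY)
Shortest route: JCT–FIR–ALP–CEN–VLY–SUM = 44 min.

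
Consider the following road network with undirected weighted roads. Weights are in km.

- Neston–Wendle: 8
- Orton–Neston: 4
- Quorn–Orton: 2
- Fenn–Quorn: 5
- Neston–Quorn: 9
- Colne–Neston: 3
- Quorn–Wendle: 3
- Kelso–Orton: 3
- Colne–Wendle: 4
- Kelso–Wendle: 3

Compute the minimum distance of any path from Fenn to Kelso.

Candidate routes:
Fenn - Quorn - Orton - Kelso: 5+2+3 = 10
Fenn - Quorn - Wendle - Kelso: 5+3+3 = 11
The minimum is 10 km via Fenn - Quorn - Orton - Kelso.

10 km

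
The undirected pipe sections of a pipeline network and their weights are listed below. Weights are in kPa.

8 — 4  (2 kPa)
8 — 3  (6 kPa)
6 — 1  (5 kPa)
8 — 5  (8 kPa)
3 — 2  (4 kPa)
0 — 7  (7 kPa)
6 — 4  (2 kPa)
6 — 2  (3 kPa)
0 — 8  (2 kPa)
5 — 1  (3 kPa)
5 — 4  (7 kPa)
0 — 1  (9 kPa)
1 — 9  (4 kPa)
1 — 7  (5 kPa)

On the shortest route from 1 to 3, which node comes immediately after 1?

6

Candidate routes:
1 → 0 → 8 → 3: 9+2+6 = 17
1 → 6 → 4 → 8 → 3: 5+2+2+6 = 15
1 → 6 → 2 → 3: 5+3+4 = 12
The minimum is 12 kPa via 1 → 6 → 2 → 3.
So from 1 the first move is to 6.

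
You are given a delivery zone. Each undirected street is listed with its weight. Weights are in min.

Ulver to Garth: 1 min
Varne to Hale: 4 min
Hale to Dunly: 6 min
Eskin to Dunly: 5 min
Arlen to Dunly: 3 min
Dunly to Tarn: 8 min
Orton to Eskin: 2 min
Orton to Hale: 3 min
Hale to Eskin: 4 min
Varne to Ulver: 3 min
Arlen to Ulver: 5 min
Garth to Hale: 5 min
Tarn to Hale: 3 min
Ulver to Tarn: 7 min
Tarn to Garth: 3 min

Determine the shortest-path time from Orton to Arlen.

Enumerating some paths:
Orton → Eskin → Dunly → Arlen: 2+5+3 = 10
Orton → Hale → Dunly → Arlen: 3+6+3 = 12
Orton → Hale → Garth → Ulver → Arlen: 3+5+1+5 = 14
Orton → Eskin → Hale → Dunly → Arlen: 2+4+6+3 = 15
Cheapest is Orton → Eskin → Dunly → Arlen at 10 min.

10 min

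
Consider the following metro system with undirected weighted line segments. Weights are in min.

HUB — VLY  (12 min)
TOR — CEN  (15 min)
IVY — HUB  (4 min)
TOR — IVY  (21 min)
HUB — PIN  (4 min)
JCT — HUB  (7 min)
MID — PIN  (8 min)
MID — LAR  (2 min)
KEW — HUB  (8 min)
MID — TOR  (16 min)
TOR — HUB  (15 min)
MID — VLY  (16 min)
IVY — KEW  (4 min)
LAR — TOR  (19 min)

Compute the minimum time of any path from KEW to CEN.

Settle nodes by increasing distance from KEW:
KEW: 0
IVY: 4  (via KEW)
HUB: 8  (via KEW)
PIN: 12  (via HUB)
JCT: 15  (via HUB)
MID: 20  (via PIN)
VLY: 20  (via HUB)
LAR: 22  (via MID)
TOR: 23  (via HUB)
CEN: 38  (via TOR)
Shortest route: KEW–HUB–TOR–CEN = 38 min.

38 min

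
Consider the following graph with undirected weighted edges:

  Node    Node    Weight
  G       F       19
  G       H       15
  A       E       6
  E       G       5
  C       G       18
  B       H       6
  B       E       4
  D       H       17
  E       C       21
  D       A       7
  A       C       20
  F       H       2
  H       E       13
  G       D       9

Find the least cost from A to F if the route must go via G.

Shortest A→G: A–E–G = 11
Shortest G→F: G–H–F = 17
Total via G: 11 + 17 = 28.

28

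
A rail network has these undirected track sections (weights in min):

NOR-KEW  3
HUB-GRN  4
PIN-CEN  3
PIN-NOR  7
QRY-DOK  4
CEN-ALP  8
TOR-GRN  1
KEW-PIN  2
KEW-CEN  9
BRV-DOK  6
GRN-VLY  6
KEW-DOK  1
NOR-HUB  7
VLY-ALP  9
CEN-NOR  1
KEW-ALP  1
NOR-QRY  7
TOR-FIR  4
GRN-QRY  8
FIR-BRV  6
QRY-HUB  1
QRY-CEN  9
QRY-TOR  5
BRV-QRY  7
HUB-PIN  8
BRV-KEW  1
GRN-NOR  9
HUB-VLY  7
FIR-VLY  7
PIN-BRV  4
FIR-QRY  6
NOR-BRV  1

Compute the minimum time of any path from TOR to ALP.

11 min

Candidate routes:
TOR → QRY → DOK → KEW → ALP: 5+4+1+1 = 11
TOR → GRN → HUB → QRY → DOK → KEW → ALP: 1+4+1+4+1+1 = 12
TOR → FIR → BRV → KEW → ALP: 4+6+1+1 = 12
Cheapest is TOR → QRY → DOK → KEW → ALP at 11 min.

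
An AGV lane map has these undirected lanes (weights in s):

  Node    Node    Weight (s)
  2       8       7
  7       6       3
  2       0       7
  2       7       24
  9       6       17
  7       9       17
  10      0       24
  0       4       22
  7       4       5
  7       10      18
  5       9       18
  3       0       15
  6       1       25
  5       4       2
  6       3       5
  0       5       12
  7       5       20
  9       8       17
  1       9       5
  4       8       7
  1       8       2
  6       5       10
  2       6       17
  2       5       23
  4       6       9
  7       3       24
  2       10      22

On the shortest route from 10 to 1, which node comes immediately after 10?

Candidate routes:
10–2–8–1: 22+7+2 = 31
10–7–4–8–1: 18+5+7+2 = 32
10–7–6–4–8–1: 18+3+9+7+2 = 39
The minimum is 31 s via 10–2–8–1.
So from 10 the first move is to 2.

2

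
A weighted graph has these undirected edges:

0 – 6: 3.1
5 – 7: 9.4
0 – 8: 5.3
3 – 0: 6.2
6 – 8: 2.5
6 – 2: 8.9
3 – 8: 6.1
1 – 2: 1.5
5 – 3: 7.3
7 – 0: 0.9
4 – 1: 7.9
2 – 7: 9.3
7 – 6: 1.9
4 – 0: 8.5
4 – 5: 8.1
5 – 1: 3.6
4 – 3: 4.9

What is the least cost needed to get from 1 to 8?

Candidate routes:
1–2–6–8: 1.5+8.9+2.5 = 12.9
1–2–7–6–8: 1.5+9.3+1.9+2.5 = 15.2
The minimum is 12.9 via 1–2–6–8.

12.9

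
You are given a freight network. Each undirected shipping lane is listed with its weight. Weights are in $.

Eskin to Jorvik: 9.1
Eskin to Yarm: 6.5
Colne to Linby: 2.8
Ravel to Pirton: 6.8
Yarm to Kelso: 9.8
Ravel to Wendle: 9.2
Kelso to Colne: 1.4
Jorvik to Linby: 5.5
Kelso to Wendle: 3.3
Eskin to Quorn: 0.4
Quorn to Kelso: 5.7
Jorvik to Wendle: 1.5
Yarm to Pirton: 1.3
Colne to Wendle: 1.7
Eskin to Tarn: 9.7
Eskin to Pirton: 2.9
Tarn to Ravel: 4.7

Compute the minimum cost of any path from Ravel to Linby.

$13.7

Enumerating some paths:
Ravel–Wendle–Kelso–Colne–Linby: 9.2+3.3+1.4+2.8 = 16.7
Ravel–Wendle–Jorvik–Linby: 9.2+1.5+5.5 = 16.2
Ravel–Wendle–Colne–Linby: 9.2+1.7+2.8 = 13.7
The minimum is $13.7 via Ravel–Wendle–Colne–Linby.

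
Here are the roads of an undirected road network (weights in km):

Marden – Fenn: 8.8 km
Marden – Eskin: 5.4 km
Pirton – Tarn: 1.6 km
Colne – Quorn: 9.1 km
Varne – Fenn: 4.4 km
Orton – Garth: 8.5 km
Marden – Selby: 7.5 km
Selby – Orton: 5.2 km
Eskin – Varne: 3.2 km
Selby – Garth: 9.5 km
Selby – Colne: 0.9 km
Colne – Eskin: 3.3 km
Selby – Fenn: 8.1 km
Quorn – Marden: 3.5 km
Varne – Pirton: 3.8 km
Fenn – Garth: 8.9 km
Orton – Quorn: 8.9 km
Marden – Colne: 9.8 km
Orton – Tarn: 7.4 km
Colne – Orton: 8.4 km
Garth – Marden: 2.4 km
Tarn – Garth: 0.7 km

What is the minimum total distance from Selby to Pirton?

11.2 km

Shortest distances from Selby:
Selby: 0
Colne: 0.9  (via Selby)
Eskin: 4.2  (via Colne)
Orton: 5.2  (via Selby)
Varne: 7.4  (via Eskin)
Marden: 7.5  (via Selby)
Fenn: 8.1  (via Selby)
Garth: 9.5  (via Selby)
Quorn: 10  (via Colne)
Tarn: 10.2  (via Garth)
Pirton: 11.2  (via Varne)
Shortest route: Selby → Colne → Eskin → Varne → Pirton = 11.2 km.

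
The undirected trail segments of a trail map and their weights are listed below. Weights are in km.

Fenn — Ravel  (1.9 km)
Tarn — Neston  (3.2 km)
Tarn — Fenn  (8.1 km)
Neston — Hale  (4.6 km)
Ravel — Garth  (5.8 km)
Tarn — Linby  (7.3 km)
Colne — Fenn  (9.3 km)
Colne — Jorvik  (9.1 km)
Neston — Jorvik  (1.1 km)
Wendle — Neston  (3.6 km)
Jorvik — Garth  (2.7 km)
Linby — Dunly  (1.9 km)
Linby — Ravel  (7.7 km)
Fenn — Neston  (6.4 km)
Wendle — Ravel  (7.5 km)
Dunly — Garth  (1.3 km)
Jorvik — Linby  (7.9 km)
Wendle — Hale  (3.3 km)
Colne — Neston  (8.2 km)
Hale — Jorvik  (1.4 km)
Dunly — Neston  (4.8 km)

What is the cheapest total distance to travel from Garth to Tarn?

Shortest distances from Garth:
Garth: 0
Dunly: 1.3  (via Garth)
Jorvik: 2.7  (via Garth)
Linby: 3.2  (via Dunly)
Neston: 3.8  (via Jorvik)
Hale: 4.1  (via Jorvik)
Ravel: 5.8  (via Garth)
Tarn: 7  (via Neston)
Shortest route: Garth–Jorvik–Neston–Tarn = 7 km.

7 km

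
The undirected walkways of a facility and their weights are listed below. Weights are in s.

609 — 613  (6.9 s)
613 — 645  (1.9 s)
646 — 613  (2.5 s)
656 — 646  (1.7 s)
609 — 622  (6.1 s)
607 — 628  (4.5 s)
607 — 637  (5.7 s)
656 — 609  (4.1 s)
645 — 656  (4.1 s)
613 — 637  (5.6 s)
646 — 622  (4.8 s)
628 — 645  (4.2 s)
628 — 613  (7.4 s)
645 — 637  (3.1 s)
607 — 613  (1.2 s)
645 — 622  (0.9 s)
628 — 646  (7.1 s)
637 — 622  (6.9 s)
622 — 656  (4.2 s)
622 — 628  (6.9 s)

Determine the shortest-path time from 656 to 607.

Enumerating some paths:
656 → 646 → 613 → 607: 1.7+2.5+1.2 = 5.4
656 → 645 → 613 → 607: 4.1+1.9+1.2 = 7.2
656 → 622 → 645 → 613 → 607: 4.2+0.9+1.9+1.2 = 8.2
The minimum is 5.4 s via 656 → 646 → 613 → 607.

5.4 s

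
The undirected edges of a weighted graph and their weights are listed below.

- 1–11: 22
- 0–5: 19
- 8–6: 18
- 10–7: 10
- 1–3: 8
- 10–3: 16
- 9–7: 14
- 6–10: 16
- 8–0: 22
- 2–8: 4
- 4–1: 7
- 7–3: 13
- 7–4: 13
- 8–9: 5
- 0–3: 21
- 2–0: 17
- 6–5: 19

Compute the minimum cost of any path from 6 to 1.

Settle nodes by increasing distance from 6:
6: 0
10: 16  (via 6)
8: 18  (via 6)
5: 19  (via 6)
2: 22  (via 8)
9: 23  (via 8)
7: 26  (via 10)
3: 32  (via 10)
0: 38  (via 5)
4: 39  (via 7)
1: 40  (via 3)
Shortest route: 6–10–3–1 = 40.

40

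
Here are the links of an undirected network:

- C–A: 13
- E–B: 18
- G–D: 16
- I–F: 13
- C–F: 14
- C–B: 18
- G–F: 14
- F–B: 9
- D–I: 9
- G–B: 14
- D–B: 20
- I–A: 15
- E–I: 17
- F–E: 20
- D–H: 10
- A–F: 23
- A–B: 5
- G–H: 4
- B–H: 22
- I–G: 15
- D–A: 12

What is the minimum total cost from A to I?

15

Running Dijkstra from A:
A: 0
B: 5  (via A)
D: 12  (via A)
C: 13  (via A)
F: 14  (via B)
I: 15  (via A)
Shortest route: A–I = 15.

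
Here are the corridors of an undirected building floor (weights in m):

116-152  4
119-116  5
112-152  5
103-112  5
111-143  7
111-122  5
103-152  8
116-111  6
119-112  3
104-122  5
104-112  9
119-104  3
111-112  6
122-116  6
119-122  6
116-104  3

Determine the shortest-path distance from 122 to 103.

14 m

Enumerating some paths:
122 → 111 → 112 → 103: 5+6+5 = 16
122 → 116 → 152 → 103: 6+4+8 = 18
122 → 104 → 119 → 112 → 103: 5+3+3+5 = 16
122 → 119 → 112 → 103: 6+3+5 = 14
Cheapest is 122 → 119 → 112 → 103 at 14 m.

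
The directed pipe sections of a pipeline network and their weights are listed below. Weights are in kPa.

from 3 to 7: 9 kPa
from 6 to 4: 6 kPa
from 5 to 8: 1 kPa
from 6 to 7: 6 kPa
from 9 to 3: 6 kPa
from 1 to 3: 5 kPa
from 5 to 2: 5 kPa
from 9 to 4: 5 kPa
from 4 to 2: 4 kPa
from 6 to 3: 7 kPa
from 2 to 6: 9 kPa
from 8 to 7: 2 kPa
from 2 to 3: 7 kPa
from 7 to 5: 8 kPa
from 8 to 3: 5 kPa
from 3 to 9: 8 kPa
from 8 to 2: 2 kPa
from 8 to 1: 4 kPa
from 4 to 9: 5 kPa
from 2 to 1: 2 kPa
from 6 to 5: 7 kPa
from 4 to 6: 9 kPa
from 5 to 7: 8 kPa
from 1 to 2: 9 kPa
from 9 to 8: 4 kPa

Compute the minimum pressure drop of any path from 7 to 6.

Shortest distances from 7:
7: 0
5: 8  (via 7)
8: 9  (via 5)
2: 11  (via 8)
1: 13  (via 8)
3: 14  (via 8)
6: 20  (via 2)
Shortest route: 7 → 5 → 8 → 2 → 6 = 20 kPa.

20 kPa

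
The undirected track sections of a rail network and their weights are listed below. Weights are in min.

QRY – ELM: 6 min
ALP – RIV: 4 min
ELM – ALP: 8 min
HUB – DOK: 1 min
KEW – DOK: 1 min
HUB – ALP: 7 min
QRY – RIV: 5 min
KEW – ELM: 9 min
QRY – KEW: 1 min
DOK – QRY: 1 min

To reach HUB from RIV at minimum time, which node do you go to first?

QRY

Enumerating some paths:
RIV - QRY - DOK - HUB: 5+1+1 = 7
RIV - QRY - KEW - DOK - HUB: 5+1+1+1 = 8
The minimum is 7 min via RIV - QRY - DOK - HUB.
So from RIV the first move is to QRY.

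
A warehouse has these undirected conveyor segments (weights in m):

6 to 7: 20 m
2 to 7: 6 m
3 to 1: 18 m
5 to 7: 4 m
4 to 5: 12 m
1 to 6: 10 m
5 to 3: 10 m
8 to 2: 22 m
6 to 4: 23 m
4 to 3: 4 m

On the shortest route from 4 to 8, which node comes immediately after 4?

Candidate routes:
4 - 6 - 7 - 2 - 8: 23+20+6+22 = 71
4 - 5 - 7 - 2 - 8: 12+4+6+22 = 44
4 - 3 - 1 - 6 - 7 - 2 - 8: 4+18+10+20+6+22 = 80
4 - 3 - 5 - 7 - 2 - 8: 4+10+4+6+22 = 46
The minimum is 44 m via 4 - 5 - 7 - 2 - 8.
So from 4 the first move is to 5.

5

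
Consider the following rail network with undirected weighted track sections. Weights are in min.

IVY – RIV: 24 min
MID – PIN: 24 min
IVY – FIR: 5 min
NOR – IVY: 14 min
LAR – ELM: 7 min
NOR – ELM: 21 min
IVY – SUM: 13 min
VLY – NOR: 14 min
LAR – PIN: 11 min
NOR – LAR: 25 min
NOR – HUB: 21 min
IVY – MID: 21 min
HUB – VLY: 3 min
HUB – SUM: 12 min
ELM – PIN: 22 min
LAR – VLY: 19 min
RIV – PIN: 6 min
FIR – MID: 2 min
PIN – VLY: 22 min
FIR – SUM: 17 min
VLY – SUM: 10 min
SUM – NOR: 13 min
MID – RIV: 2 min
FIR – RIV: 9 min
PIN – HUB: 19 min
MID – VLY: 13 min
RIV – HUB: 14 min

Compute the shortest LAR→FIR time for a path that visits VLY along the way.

Shortest LAR→VLY: LAR–VLY = 19
Best VLY to FIR: VLY–MID–FIR costing 15
Total via VLY: 19 + 15 = 34 min.

34 min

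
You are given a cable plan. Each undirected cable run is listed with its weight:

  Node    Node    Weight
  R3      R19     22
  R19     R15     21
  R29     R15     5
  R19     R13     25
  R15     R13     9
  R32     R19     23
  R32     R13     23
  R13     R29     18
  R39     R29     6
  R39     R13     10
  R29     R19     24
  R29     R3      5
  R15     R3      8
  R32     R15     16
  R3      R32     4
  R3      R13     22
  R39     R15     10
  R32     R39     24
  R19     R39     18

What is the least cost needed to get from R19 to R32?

23

Shortest distances from R19:
R19: 0
R39: 18  (via R19)
R15: 21  (via R19)
R3: 22  (via R19)
R32: 23  (via R19)
Shortest route: R19–R32 = 23.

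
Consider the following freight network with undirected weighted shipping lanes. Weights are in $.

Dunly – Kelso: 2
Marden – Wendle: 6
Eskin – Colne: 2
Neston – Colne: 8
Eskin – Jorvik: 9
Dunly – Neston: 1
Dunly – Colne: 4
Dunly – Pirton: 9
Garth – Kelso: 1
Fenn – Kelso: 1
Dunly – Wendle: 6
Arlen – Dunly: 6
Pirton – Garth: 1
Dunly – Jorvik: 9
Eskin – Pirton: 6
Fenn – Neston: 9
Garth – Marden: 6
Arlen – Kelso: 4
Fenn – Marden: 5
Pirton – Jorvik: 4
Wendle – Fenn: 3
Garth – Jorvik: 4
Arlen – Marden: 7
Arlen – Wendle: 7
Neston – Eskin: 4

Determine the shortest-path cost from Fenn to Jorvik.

$6

Settle nodes by increasing distance from Fenn:
Fenn: 0
Kelso: 1  (via Fenn)
Garth: 2  (via Kelso)
Pirton: 3  (via Garth)
Wendle: 3  (via Fenn)
Dunly: 3  (via Kelso)
Neston: 4  (via Dunly)
Arlen: 5  (via Kelso)
Marden: 5  (via Fenn)
Jorvik: 6  (via Garth)
Shortest route: Fenn → Kelso → Garth → Jorvik = $6.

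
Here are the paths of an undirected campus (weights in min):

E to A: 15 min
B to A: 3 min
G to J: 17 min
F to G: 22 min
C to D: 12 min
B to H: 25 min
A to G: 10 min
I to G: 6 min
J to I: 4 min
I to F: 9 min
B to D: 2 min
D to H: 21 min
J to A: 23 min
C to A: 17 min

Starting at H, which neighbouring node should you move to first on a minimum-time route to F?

D

Compare a few routes:
H → D → B → A → G → I → F: 21+2+3+10+6+9 = 51
H → D → B → A → G → F: 21+2+3+10+22 = 58
H → B → A → G → I → F: 25+3+10+6+9 = 53
The minimum is 51 min via H → D → B → A → G → I → F.
So from H the first move is to D.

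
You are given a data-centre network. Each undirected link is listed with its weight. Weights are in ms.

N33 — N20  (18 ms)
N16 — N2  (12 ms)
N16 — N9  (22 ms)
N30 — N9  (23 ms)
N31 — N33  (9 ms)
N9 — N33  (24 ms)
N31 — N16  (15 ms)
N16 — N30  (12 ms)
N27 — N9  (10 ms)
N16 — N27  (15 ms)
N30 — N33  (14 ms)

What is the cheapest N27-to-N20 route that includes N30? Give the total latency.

Shortest N27→N30: N27–N16–N30 = 27
Shortest N30→N20: N30–N33–N20 = 32
Total via N30: 27 + 32 = 59 ms.

59 ms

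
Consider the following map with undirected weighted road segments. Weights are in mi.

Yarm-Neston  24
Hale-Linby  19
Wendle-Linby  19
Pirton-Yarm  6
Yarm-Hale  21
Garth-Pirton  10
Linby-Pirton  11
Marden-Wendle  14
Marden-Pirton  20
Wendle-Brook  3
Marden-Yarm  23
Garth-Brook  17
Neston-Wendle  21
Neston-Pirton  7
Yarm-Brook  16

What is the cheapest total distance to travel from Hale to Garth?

37 mi

Compare a few routes:
Hale → Linby → Pirton → Garth: 19+11+10 = 40
Hale → Yarm → Pirton → Garth: 21+6+10 = 37
Cheapest is Hale → Yarm → Pirton → Garth at 37 mi.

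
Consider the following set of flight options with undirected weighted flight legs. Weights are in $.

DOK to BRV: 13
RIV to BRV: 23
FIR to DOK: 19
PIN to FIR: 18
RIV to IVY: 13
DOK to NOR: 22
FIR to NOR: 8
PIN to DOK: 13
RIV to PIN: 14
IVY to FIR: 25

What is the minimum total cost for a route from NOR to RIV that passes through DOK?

Shortest NOR→DOK: NOR–DOK = 22
Best DOK to RIV: DOK–PIN–RIV costing 27
Total via DOK: 22 + 27 = $49.

$49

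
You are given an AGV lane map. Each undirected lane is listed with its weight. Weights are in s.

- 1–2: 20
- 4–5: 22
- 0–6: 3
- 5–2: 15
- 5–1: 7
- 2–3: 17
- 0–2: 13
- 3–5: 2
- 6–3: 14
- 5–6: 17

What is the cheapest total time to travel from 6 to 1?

23 s

Candidate routes:
6 → 5 → 1: 17+7 = 24
6 → 3 → 5 → 1: 14+2+7 = 23
The minimum is 23 s via 6 → 3 → 5 → 1.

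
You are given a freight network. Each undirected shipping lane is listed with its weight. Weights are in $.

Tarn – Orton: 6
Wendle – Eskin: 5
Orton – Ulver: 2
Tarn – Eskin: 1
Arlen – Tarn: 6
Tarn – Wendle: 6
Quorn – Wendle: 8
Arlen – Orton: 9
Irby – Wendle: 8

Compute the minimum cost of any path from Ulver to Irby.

$22

Compare a few routes:
Ulver - Orton - Tarn - Wendle - Irby: 2+6+6+8 = 22
Ulver - Orton - Arlen - Tarn - Eskin - Wendle - Irby: 2+9+6+1+5+8 = 31
Cheapest is Ulver - Orton - Tarn - Wendle - Irby at $22.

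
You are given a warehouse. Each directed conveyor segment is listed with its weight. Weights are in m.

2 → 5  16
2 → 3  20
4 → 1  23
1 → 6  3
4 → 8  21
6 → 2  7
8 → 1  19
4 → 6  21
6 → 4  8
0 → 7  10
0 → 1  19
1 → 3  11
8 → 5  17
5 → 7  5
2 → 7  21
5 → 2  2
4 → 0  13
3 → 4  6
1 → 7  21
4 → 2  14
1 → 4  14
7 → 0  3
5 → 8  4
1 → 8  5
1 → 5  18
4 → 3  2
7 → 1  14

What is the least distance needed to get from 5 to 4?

28 m

Enumerating some paths:
5 - 7 - 1 - 4: 5+14+14 = 33
5 - 2 - 3 - 4: 2+20+6 = 28
5 - 7 - 1 - 6 - 4: 5+14+3+8 = 30
5 - 8 - 1 - 6 - 4: 4+19+3+8 = 34
Cheapest is 5 - 2 - 3 - 4 at 28 m.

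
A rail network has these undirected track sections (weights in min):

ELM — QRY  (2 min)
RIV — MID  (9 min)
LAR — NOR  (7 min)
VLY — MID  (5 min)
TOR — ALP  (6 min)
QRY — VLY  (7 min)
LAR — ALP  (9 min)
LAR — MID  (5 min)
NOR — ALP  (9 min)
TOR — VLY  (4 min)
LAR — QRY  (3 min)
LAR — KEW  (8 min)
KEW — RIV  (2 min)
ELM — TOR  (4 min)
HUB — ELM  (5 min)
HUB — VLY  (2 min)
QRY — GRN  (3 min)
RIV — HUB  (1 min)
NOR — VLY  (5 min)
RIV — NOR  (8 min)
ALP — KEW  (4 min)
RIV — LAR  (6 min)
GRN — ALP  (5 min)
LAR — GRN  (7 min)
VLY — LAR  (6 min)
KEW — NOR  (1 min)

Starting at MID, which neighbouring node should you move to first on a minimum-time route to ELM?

LAR

Enumerating some paths:
MID → LAR → QRY → ELM: 5+3+2 = 10
MID → VLY → HUB → ELM: 5+2+5 = 12
The minimum is 10 min via MID → LAR → QRY → ELM.
So from MID the first move is to LAR.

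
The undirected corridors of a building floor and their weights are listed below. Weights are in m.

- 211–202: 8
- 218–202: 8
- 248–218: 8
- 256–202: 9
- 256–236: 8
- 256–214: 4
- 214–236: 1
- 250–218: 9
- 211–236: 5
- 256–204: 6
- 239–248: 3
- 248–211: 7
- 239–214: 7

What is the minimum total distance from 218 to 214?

18 m

Settle nodes by increasing distance from 218:
218: 0
248: 8  (via 218)
202: 8  (via 218)
250: 9  (via 218)
239: 11  (via 248)
211: 15  (via 248)
256: 17  (via 202)
214: 18  (via 239)
Shortest route: 218 → 248 → 239 → 214 = 18 m.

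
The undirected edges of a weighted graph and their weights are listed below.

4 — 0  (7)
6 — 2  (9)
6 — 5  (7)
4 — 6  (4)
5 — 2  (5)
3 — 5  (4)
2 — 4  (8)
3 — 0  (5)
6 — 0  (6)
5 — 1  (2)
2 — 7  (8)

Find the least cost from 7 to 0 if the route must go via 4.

23

Best 7 to 4: 7–2–4 costing 16
Shortest 4→0: 4–0 = 7
Total via 4: 16 + 7 = 23.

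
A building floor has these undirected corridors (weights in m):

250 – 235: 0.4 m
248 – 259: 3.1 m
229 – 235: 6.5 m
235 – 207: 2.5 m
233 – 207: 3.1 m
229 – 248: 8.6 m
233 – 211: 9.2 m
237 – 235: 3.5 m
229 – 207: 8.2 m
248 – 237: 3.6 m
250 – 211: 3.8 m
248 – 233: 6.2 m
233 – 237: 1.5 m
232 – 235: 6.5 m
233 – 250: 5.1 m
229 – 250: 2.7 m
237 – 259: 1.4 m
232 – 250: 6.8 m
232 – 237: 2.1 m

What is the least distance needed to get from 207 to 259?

6 m

Candidate routes:
207 - 235 - 237 - 259: 2.5+3.5+1.4 = 7.4
207 - 233 - 237 - 259: 3.1+1.5+1.4 = 6
207 - 233 - 237 - 248 - 259: 3.1+1.5+3.6+3.1 = 11.3
207 - 235 - 250 - 233 - 237 - 259: 2.5+0.4+5.1+1.5+1.4 = 10.9
The minimum is 6 m via 207 - 233 - 237 - 259.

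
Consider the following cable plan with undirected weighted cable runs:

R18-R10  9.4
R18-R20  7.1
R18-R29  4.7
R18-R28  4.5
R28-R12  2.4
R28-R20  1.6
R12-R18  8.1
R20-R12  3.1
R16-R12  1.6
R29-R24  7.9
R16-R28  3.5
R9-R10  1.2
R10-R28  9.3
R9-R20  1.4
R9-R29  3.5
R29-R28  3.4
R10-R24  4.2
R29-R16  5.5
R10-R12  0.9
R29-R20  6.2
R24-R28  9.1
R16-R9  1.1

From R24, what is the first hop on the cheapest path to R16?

Candidate routes:
R24–R10–R9–R16: 4.2+1.2+1.1 = 6.5
R24–R10–R12–R16: 4.2+0.9+1.6 = 6.7
The minimum is 6.5 via R24–R10–R9–R16.
So from R24 the first move is to R10.

R10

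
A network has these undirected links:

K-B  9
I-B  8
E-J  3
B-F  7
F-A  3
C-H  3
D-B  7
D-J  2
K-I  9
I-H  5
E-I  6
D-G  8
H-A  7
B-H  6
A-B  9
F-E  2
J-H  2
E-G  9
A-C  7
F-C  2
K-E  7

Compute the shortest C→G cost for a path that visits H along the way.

15

Best C to H: C–H costing 3
Best H to G: H–J–D–G costing 12
Total via H: 3 + 12 = 15.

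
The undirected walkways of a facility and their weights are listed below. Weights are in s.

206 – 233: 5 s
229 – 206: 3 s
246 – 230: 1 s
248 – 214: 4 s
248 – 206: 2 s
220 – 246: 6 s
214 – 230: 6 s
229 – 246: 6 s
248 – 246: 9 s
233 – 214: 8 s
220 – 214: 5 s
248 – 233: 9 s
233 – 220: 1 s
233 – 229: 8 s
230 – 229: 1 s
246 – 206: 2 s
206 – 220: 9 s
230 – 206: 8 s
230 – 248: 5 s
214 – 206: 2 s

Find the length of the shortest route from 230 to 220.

Shortest distances from 230:
230: 0
229: 1  (via 230)
246: 1  (via 230)
206: 3  (via 246)
248: 5  (via 230)
214: 5  (via 206)
220: 7  (via 246)
Shortest route: 230–246–220 = 7 s.

7 s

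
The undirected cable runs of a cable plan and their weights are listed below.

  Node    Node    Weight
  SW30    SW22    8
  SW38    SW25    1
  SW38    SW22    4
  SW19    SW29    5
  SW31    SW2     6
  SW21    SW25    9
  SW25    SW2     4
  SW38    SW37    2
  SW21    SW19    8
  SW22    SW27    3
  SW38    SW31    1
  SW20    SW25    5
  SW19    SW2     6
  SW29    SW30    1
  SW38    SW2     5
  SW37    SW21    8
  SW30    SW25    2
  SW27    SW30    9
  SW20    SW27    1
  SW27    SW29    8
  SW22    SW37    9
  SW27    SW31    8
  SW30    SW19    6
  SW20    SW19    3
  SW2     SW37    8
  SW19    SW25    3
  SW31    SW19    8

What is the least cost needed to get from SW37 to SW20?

Shortest distances from SW37:
SW37: 0
SW38: 2  (via SW37)
SW31: 3  (via SW38)
SW25: 3  (via SW38)
SW30: 5  (via SW25)
SW19: 6  (via SW25)
SW29: 6  (via SW30)
SW22: 6  (via SW38)
SW2: 7  (via SW38)
SW21: 8  (via SW37)
SW20: 8  (via SW25)
Shortest route: SW37 → SW38 → SW25 → SW20 = 8.

8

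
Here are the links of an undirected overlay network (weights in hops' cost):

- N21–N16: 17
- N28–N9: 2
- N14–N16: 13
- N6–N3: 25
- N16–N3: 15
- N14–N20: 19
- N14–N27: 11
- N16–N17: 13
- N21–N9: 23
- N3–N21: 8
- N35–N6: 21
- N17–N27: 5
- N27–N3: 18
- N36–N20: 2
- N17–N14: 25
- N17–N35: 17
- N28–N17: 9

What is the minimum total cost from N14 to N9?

Candidate routes:
N14 - N27 - N17 - N28 - N9: 11+5+9+2 = 27
N14 - N17 - N28 - N9: 25+9+2 = 36
The minimum is 27 hops' cost via N14 - N27 - N17 - N28 - N9.

27 hops' cost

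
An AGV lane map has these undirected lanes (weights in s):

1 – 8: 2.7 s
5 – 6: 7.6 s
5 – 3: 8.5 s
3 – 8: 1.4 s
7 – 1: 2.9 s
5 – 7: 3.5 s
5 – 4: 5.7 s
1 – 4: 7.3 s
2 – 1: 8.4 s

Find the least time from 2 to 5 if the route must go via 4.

21.4 s

Best 2 to 4: 2–1–4 costing 15.7
Best 4 to 5: 4–5 costing 5.7
Total via 4: 15.7 + 5.7 = 21.4 s.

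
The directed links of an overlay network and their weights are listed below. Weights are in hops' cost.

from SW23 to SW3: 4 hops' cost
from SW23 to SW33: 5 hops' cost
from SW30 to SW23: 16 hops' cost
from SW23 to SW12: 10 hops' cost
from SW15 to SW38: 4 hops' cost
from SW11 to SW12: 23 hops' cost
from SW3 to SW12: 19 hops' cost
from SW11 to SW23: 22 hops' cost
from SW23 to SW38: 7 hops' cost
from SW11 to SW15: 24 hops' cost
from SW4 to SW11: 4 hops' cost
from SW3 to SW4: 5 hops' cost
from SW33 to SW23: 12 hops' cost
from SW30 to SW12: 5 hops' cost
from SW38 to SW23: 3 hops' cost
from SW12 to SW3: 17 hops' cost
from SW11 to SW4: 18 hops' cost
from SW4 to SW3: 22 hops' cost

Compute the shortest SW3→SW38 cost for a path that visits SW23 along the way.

Best SW3 to SW23: SW3–SW4–SW11–SW23 costing 31
Shortest SW23→SW38: SW23–SW38 = 7
Total via SW23: 31 + 7 = 38 hops' cost.

38 hops' cost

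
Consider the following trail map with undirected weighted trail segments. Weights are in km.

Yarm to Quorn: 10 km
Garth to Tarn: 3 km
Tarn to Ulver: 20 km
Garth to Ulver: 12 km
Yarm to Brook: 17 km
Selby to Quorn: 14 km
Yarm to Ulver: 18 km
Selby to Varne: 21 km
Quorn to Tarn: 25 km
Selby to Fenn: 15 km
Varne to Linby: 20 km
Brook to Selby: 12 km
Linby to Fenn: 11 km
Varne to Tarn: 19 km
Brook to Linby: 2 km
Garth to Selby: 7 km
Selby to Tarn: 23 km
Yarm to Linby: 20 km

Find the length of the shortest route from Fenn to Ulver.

34 km

Running Dijkstra from Fenn:
Fenn: 0
Linby: 11  (via Fenn)
Brook: 13  (via Linby)
Selby: 15  (via Fenn)
Garth: 22  (via Selby)
Tarn: 25  (via Garth)
Quorn: 29  (via Selby)
Yarm: 30  (via Brook)
Varne: 31  (via Linby)
Ulver: 34  (via Garth)
Shortest route: Fenn–Selby–Garth–Ulver = 34 km.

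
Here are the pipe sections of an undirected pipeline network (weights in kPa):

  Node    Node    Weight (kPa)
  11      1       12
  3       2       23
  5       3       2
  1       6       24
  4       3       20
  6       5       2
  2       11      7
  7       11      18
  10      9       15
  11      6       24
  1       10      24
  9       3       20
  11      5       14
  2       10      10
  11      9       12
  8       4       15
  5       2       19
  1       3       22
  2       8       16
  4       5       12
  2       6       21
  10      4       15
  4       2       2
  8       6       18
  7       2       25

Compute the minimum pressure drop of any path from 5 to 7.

Enumerating some paths:
5 - 4 - 2 - 7: 12+2+25 = 39
5 - 11 - 7: 14+18 = 32
5 - 4 - 2 - 11 - 7: 12+2+7+18 = 39
The minimum is 32 kPa via 5 - 11 - 7.

32 kPa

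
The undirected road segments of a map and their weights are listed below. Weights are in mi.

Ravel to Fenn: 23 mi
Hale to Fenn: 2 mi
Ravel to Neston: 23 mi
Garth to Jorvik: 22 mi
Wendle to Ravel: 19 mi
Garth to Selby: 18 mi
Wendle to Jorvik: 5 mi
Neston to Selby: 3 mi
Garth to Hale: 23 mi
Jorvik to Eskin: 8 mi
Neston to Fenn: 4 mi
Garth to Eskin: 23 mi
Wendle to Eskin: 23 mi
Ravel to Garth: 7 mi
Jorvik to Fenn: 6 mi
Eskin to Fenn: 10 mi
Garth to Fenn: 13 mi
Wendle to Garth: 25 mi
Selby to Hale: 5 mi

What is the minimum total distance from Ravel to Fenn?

20 mi

Enumerating some paths:
Ravel → Garth → Fenn: 7+13 = 20
Ravel → Neston → Fenn: 23+4 = 27
Ravel → Fenn: 23 = 23
Ravel → Wendle → Jorvik → Fenn: 19+5+6 = 30
The minimum is 20 mi via Ravel → Garth → Fenn.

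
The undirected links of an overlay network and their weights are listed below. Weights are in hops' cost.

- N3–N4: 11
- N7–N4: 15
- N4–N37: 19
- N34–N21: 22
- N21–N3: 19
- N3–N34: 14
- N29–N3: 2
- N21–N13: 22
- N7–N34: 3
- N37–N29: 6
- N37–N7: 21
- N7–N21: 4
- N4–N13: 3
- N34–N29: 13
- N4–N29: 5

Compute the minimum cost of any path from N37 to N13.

14 hops' cost

Candidate routes:
N37 → N29 → N3 → N4 → N13: 6+2+11+3 = 22
N37 → N29 → N4 → N13: 6+5+3 = 14
N37 → N4 → N13: 19+3 = 22
Cheapest is N37 → N29 → N4 → N13 at 14 hops' cost.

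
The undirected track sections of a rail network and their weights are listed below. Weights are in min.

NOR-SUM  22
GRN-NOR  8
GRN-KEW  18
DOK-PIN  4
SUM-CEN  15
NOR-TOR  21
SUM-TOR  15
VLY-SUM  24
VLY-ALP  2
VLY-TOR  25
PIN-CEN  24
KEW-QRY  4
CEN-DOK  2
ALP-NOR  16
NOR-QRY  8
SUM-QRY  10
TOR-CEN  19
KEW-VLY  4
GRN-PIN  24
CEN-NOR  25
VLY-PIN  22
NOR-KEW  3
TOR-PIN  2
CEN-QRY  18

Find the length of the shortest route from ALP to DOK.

28 min

Settle nodes by increasing distance from ALP:
ALP: 0
VLY: 2  (via ALP)
KEW: 6  (via VLY)
NOR: 9  (via KEW)
QRY: 10  (via KEW)
GRN: 17  (via NOR)
SUM: 20  (via QRY)
PIN: 24  (via VLY)
TOR: 26  (via PIN)
CEN: 28  (via QRY)
DOK: 28  (via PIN)
Shortest route: ALP → VLY → PIN → DOK = 28 min.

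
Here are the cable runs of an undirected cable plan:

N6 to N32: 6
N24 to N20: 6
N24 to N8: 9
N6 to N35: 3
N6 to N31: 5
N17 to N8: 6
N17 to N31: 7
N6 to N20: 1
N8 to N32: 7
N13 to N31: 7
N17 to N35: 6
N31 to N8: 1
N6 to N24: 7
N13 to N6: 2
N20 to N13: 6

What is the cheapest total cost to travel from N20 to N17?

Running Dijkstra from N20:
N20: 0
N6: 1  (via N20)
N13: 3  (via N6)
N35: 4  (via N6)
N31: 6  (via N6)
N24: 6  (via N20)
N32: 7  (via N6)
N8: 7  (via N31)
N17: 10  (via N35)
Shortest route: N20 → N6 → N35 → N17 = 10.

10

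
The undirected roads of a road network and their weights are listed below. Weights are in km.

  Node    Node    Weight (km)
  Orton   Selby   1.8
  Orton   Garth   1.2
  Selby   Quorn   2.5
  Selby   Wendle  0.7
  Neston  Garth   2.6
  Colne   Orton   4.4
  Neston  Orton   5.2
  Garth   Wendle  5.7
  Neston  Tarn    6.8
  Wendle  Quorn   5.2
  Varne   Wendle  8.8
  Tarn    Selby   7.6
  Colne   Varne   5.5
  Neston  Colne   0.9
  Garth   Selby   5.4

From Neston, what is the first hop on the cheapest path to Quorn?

Garth

Candidate routes:
Neston - Orton - Selby - Quorn: 5.2+1.8+2.5 = 9.5
Neston - Garth - Orton - Selby - Quorn: 2.6+1.2+1.8+2.5 = 8.1
Neston - Colne - Orton - Selby - Quorn: 0.9+4.4+1.8+2.5 = 9.6
The minimum is 8.1 km via Neston - Garth - Orton - Selby - Quorn.
So from Neston the first move is to Garth.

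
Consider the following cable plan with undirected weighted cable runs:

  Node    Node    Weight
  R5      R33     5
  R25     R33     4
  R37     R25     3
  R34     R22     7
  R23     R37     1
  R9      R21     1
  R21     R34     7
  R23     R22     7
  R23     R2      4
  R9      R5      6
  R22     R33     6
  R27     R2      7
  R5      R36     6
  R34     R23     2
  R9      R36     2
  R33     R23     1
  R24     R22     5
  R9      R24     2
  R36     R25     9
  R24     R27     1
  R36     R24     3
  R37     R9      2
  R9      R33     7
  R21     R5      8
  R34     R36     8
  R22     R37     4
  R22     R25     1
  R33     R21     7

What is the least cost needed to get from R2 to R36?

9

Shortest distances from R2:
R2: 0
R23: 4  (via R2)
R37: 5  (via R23)
R33: 5  (via R23)
R34: 6  (via R23)
R9: 7  (via R37)
R27: 7  (via R2)
R25: 8  (via R37)
R21: 8  (via R9)
R24: 8  (via R27)
R36: 9  (via R9)
Shortest route: R2–R23–R37–R9–R36 = 9.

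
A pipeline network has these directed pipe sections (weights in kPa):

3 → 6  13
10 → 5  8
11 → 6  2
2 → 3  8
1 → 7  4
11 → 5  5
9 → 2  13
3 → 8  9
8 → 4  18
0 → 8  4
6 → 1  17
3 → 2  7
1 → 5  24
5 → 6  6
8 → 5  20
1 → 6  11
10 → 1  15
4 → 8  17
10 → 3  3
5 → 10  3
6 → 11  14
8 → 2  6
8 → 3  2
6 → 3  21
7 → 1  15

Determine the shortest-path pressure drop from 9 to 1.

51 kPa

Running Dijkstra from 9:
9: 0
2: 13  (via 9)
3: 21  (via 2)
8: 30  (via 3)
6: 34  (via 3)
4: 48  (via 8)
11: 48  (via 6)
5: 50  (via 8)
1: 51  (via 6)
Shortest route: 9 → 2 → 3 → 6 → 1 = 51 kPa.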